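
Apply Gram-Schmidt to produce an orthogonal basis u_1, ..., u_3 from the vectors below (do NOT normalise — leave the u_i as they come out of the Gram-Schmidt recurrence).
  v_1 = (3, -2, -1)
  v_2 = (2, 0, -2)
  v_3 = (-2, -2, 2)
Orthogonal basis:
  u_1 = (3, -2, -1)
  u_2 = (2/7, 8/7, -10/7)
  u_3 = (-2/3, -2/3, -2/3)

Apply the Gram-Schmidt recurrence
  u_1 = v_1
  u_i = v_i − Σ_{j<i} ((v_i · u_j) / (u_j · u_j)) · u_j.

Step by step this gives:
  u_1 = (3, -2, -1)
  u_2 = (2/7, 8/7, -10/7)
  u_3 = (-2/3, -2/3, -2/3)

Orthogonality check:
  u_2 · u_1 = 0 (should be 0)
  u_3 · u_1 = 0 (should be 0)
  u_3 · u_2 = 0 (should be 0)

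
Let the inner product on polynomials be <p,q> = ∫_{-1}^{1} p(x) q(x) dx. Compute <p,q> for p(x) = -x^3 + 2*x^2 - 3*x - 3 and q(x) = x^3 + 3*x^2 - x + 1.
<p,q> = -772/105

Expand the product: p(x)·q(x) = -x^6 - x^5 + 4*x^4 - 15*x^3 - 4*x^2 - 3.
∫_{-1}^{1} of each monomial x^k gives [2/(k+1) if k even, 0 if k odd]. Integrating term-by-term (or equivalently evaluating the antiderivative F(x) = -x^7/7 - x^6/6 + 4*x^5/5 - 15*x^4/4 - 4*x^3/3 - 3*x at the endpoints):
  F(1) − F(−1) = -1063/140 − (-101/420) = -772/105.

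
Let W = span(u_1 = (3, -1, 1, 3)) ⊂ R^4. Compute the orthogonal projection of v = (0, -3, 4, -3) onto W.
proj_W(v) = (-3/10, 1/10, -1/10, -3/10)

Set up U = [u_1 | ... | u_1] ∈ R^(4×1). The projector onto W = col(U) is P = U (U^T U)^(-1) U^T.
Compute U^T U =
  [20],
and U^T v = (-2).
Solve U^T U · c = U^T v for the coefficients: c = (-1/10). The projection is proj_W(v) = U c.
Check: (v - proj_W(v)) · u_1 = 0  (should be 0).
Result: proj_W(v) = (-3/10, 1/10, -1/10, -3/10).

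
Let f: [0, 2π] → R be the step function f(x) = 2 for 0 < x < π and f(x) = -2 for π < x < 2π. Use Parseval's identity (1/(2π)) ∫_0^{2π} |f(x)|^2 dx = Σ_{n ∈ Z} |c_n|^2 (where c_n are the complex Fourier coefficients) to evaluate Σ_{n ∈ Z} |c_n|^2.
Σ |c_n|^2 = 4

Parseval equates the L^2 energy of f (normalised by 1/(2π)) with the ℓ^2 sum of its Fourier coefficients: (1/(2π)) ∫_0^{2π} |f|^2 = Σ |c_n|^2.
Compute the left side: (1/(2π)) [∫_0^π 2^2 dx + ∫_π^{2π} (-2)^2 dx] = (1/(2π)) · (4π + 4π) = (4 + 4)/2 = 4.
So Σ_{n ∈ Z} |c_n|^2 = 4.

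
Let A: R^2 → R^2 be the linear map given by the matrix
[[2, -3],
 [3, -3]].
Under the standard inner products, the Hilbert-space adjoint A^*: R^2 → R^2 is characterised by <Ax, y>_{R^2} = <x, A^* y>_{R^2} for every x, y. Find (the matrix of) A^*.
A^* = A^T =
[[2, 3],
 [-3, -3]]

For real matrices with standard dot products, the defining identity <Ax, y> = <x, A^* y> gives (Ax)^T y = x^T (A^*) y, i.e. x^T A^T y = x^T (A^*) y. Since this holds for all x, y, we must have A^* = A^T. Therefore
A^* =
[[2, 3],
 [-3, -3]].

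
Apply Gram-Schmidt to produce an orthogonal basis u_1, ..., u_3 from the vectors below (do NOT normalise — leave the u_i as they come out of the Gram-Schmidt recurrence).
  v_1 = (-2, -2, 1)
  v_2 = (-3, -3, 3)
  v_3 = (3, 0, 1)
Orthogonal basis:
  u_1 = (-2, -2, 1)
  u_2 = (1/3, 1/3, 4/3)
  u_3 = (3/2, -3/2, 0)

Apply the Gram-Schmidt recurrence
  u_1 = v_1
  u_i = v_i − Σ_{j<i} ((v_i · u_j) / (u_j · u_j)) · u_j.

Step by step this gives:
  u_1 = (-2, -2, 1)
  u_2 = (1/3, 1/3, 4/3)
  u_3 = (3/2, -3/2, 0)

Orthogonality check:
  u_2 · u_1 = 0 (should be 0)
  u_3 · u_1 = 0 (should be 0)
  u_3 · u_2 = 0 (should be 0)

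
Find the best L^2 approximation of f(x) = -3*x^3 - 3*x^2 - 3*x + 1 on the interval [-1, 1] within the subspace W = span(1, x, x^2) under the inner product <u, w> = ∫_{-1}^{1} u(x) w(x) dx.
g(x) = -3*x^2 - 24*x/5 + 1

The best approximation g ∈ W is the orthogonal projection of f onto W. Writing g = a_0 + a_1 x + a_2 x^2, the coefficients solve the normal equations G · a = b where
  G_{ij} = <φ_i, φ_j> and b_i = <f, φ_i>, with φ_0 = 1, φ_1 = x, φ_2 = x^2.
G =
  [2, 0, 2/3]
  [0, 2/3, 0]
  [2/3, 0, 2/5],
b = (0, -16/5, -8/15).
Solving gives a_0 = 1, a_1 = -24/5, a_2 = -3, so
  g(x) = -3*x^2 - 24*x/5 + 1.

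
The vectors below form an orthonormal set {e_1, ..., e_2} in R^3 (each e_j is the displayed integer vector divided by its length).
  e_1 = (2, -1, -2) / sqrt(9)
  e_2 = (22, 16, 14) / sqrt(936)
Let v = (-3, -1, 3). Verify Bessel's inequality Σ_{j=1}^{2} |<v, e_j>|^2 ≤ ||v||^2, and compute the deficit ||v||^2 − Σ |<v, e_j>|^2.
Σ |<v, e_j>|^2 = 197/13; ||v||^2 = 19; deficit = 50/13

Write each e_j = u_j / sqrt(<u_j, u_j>) where u_j is the displayed integer vector. Then <v, e_j> = <v, u_j> / sqrt(<u_j, u_j>), so |<v, e_j>|^2 = <v, u_j>^2 / <u_j, u_j>.
Coefficients: <v, e_1> = -11/sqrt(9), <v, e_2> = -40/sqrt(936).
Square and sum: Σ |<v, e_j>|^2 = 197/13.
Compute ||v||^2 = v·v = 19.
Deficit = 19 − 197/13 = 50/13 ≥ 0, confirming Bessel's inequality. (The deficit equals ||v − Σ <v,e_j> e_j||^2, the squared distance from v to span{e_j}.)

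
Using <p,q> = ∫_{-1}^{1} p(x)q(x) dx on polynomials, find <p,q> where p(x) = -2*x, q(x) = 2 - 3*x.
<p,q> = 4

Expand the product: p(x)·q(x) = 6*x^2 - 4*x.
∫_{-1}^{1} of each monomial x^k gives [2/(k+1) if k even, 0 if k odd]. Integrating term-by-term (or equivalently evaluating the antiderivative F(x) = 2*x^3 - 2*x^2 at the endpoints):
  F(1) − F(−1) = 0 − (-4) = 4.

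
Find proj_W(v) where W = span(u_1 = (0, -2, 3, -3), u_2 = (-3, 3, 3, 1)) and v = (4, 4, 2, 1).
proj_W(v) = (-3/4, 53/44, 3/44, 41/44)

Set up U = [u_1 | ... | u_2] ∈ R^(4×2). The projector onto W = col(U) is P = U (U^T U)^(-1) U^T.
Compute U^T U =
  [22, 0]
  [0, 28],
and U^T v = (-5, 7).
Solve U^T U · c = U^T v for the coefficients: c = (-5/22, 1/4). The projection is proj_W(v) = U c.
Check: (v - proj_W(v)) · u_1 = 0  (should be 0).
Check: (v - proj_W(v)) · u_2 = 0  (should be 0).
Result: proj_W(v) = (-3/4, 53/44, 3/44, 41/44).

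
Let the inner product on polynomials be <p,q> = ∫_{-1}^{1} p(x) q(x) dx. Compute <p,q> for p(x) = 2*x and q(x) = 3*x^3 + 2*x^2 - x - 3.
<p,q> = 16/15

Expand the product: p(x)·q(x) = 6*x^4 + 4*x^3 - 2*x^2 - 6*x.
∫_{-1}^{1} of each monomial x^k gives [2/(k+1) if k even, 0 if k odd]. Integrating term-by-term (or equivalently evaluating the antiderivative F(x) = 6*x^5/5 + x^4 - 2*x^3/3 - 3*x^2 at the endpoints):
  F(1) − F(−1) = -22/15 − (-38/15) = 16/15.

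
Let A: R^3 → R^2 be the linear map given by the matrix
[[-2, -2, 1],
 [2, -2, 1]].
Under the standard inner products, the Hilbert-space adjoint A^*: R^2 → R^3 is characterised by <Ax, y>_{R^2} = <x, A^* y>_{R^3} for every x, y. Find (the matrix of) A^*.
A^* = A^T =
[[-2, 2],
 [-2, -2],
 [1, 1]]

For real matrices with standard dot products, the defining identity <Ax, y> = <x, A^* y> gives (Ax)^T y = x^T (A^*) y, i.e. x^T A^T y = x^T (A^*) y. Since this holds for all x, y, we must have A^* = A^T. Therefore
A^* =
[[-2, 2],
 [-2, -2],
 [1, 1]].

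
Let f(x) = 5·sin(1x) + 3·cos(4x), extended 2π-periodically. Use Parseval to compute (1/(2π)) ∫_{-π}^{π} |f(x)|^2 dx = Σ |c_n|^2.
Σ |c_n|^2 = 17

Expand |f|^2 and use orthogonality of {sin(nx), cos(mx)} on [-π, π]:
  ∫_{-π}^{π} sin(nx)^2 dx = π, ∫ cos(mx)^2 dx = π, and cross terms integrate to 0.
So ∫_{-π}^{π} f(x)^2 dx = 5^2 · π + 3^2 · π = (25 + 9)π.
Divide by 2π: (25 + 9)/2 = 17.
By Parseval, this equals Σ |c_n|^2.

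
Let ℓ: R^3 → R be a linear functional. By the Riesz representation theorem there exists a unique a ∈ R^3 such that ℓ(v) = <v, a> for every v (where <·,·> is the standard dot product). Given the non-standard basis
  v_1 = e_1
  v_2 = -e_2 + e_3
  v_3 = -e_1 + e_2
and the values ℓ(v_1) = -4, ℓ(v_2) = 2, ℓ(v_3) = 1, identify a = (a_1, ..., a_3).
a = (-4, -3, -1)

Write a = (a_1, ..., a_3) in the standard basis. For each basis vector v_i, ℓ(v_i) = <v_i, a> is a linear equation in the a_j's. Collect the n equations into a matrix system V a = ℓ, where row i of V is v_i (expressed in the standard basis). Since V is invertible (lower-triangular with 1s on the diagonal, up to permutation), solve by back-substitution:
  V =
[[1, 0, 0],
 [0, -1, 1],
 [-1, 1, 0]]
  V a = (-4, 2, 1)
Solving gives a = (-4, -3, -1).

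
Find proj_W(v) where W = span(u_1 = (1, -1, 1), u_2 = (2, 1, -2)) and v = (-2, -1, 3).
proj_W(v) = (-55/26, -19/13, 69/26)

Set up U = [u_1 | ... | u_2] ∈ R^(3×2). The projector onto W = col(U) is P = U (U^T U)^(-1) U^T.
Compute U^T U =
  [3, -1]
  [-1, 9],
and U^T v = (2, -11).
Solve U^T U · c = U^T v for the coefficients: c = (7/26, -31/26). The projection is proj_W(v) = U c.
Check: (v - proj_W(v)) · u_1 = 0  (should be 0).
Check: (v - proj_W(v)) · u_2 = 0  (should be 0).
Result: proj_W(v) = (-55/26, -19/13, 69/26).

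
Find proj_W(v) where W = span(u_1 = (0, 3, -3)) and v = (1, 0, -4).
proj_W(v) = (0, 2, -2)

Set up U = [u_1 | ... | u_1] ∈ R^(3×1). The projector onto W = col(U) is P = U (U^T U)^(-1) U^T.
Compute U^T U =
  [18],
and U^T v = (12).
Solve U^T U · c = U^T v for the coefficients: c = (2/3). The projection is proj_W(v) = U c.
Check: (v - proj_W(v)) · u_1 = 0  (should be 0).
Result: proj_W(v) = (0, 2, -2).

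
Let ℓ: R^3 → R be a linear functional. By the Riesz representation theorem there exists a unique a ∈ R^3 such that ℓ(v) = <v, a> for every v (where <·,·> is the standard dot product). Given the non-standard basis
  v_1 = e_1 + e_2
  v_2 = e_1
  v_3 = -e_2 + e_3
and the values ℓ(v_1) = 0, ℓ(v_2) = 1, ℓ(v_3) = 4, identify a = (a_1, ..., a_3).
a = (1, -1, 3)

Write a = (a_1, ..., a_3) in the standard basis. For each basis vector v_i, ℓ(v_i) = <v_i, a> is a linear equation in the a_j's. Collect the n equations into a matrix system V a = ℓ, where row i of V is v_i (expressed in the standard basis). Since V is invertible (lower-triangular with 1s on the diagonal, up to permutation), solve by back-substitution:
  V =
[[1, 1, 0],
 [1, 0, 0],
 [0, -1, 1]]
  V a = (0, 1, 4)
Solving gives a = (1, -1, 3).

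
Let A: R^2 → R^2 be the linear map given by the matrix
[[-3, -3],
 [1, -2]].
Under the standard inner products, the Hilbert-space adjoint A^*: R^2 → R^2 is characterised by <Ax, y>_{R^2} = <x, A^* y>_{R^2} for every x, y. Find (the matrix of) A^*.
A^* = A^T =
[[-3, 1],
 [-3, -2]]

For real matrices with standard dot products, the defining identity <Ax, y> = <x, A^* y> gives (Ax)^T y = x^T (A^*) y, i.e. x^T A^T y = x^T (A^*) y. Since this holds for all x, y, we must have A^* = A^T. Therefore
A^* =
[[-3, 1],
 [-3, -2]].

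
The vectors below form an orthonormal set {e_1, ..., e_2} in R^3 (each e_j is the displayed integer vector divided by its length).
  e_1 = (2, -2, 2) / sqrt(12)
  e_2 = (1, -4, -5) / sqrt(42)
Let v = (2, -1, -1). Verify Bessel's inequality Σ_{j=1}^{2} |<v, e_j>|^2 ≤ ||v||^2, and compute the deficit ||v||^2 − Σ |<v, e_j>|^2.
Σ |<v, e_j>|^2 = 59/14; ||v||^2 = 6; deficit = 25/14

Write each e_j = u_j / sqrt(<u_j, u_j>) where u_j is the displayed integer vector. Then <v, e_j> = <v, u_j> / sqrt(<u_j, u_j>), so |<v, e_j>|^2 = <v, u_j>^2 / <u_j, u_j>.
Coefficients: <v, e_1> = 4/sqrt(12), <v, e_2> = 11/sqrt(42).
Square and sum: Σ |<v, e_j>|^2 = 59/14.
Compute ||v||^2 = v·v = 6.
Deficit = 6 − 59/14 = 25/14 ≥ 0, confirming Bessel's inequality. (The deficit equals ||v − Σ <v,e_j> e_j||^2, the squared distance from v to span{e_j}.)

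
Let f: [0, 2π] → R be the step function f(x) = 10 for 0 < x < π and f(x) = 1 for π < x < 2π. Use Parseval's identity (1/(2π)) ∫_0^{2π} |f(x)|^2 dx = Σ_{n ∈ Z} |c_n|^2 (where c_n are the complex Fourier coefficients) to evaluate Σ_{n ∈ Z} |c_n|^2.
Σ |c_n|^2 = 101/2

Parseval equates the L^2 energy of f (normalised by 1/(2π)) with the ℓ^2 sum of its Fourier coefficients: (1/(2π)) ∫_0^{2π} |f|^2 = Σ |c_n|^2.
Compute the left side: (1/(2π)) [∫_0^π 10^2 dx + ∫_π^{2π} 1^2 dx] = (1/(2π)) · (100π + 1π) = (100 + 1)/2 = 101/2.
So Σ_{n ∈ Z} |c_n|^2 = 101/2.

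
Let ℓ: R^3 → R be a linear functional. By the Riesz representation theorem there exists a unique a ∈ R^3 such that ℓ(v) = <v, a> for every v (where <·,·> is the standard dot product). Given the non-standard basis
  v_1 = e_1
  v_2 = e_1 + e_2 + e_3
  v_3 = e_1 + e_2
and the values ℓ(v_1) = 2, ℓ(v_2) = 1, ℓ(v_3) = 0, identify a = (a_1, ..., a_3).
a = (2, -2, 1)

Write a = (a_1, ..., a_3) in the standard basis. For each basis vector v_i, ℓ(v_i) = <v_i, a> is a linear equation in the a_j's. Collect the n equations into a matrix system V a = ℓ, where row i of V is v_i (expressed in the standard basis). Since V is invertible (lower-triangular with 1s on the diagonal, up to permutation), solve by back-substitution:
  V =
[[1, 0, 0],
 [1, 1, 1],
 [1, 1, 0]]
  V a = (2, 1, 0)
Solving gives a = (2, -2, 1).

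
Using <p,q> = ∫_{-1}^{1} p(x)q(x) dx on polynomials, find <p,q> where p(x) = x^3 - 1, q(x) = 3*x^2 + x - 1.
<p,q> = 2/5

Expand the product: p(x)·q(x) = 3*x^5 + x^4 - x^3 - 3*x^2 - x + 1.
∫_{-1}^{1} of each monomial x^k gives [2/(k+1) if k even, 0 if k odd]. Integrating term-by-term (or equivalently evaluating the antiderivative F(x) = x^6/2 + x^5/5 - x^4/4 - x^3 - x^2/2 + x at the endpoints):
  F(1) − F(−1) = -1/20 − (-9/20) = 2/5.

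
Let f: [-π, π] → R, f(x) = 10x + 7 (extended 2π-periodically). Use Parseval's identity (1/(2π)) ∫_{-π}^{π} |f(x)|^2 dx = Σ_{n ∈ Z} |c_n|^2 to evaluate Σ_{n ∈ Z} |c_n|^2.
Σ |c_n|^2 = 100π^2/3 + 49

Expand and integrate term by term over [-π, π]:
  ∫ (10x)^2 dx = 100·(2π^3/3); ∫ 2·10·(7)·x dx = 0 (odd integrand); ∫ 7^2 dx = 49·2π.
So (1/(2π)) ∫_{-π}^{π} (10x + 7)^2 dx = 100π^2/3 + 49 = 100π^2/3 + 49.
Parseval ⇒ Σ |c_n|^2 = 100π^2/3 + 49.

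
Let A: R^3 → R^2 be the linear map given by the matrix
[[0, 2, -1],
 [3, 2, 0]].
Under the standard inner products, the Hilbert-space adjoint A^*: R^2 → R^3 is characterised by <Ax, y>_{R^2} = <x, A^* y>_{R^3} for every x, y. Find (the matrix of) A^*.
A^* = A^T =
[[0, 3],
 [2, 2],
 [-1, 0]]

For real matrices with standard dot products, the defining identity <Ax, y> = <x, A^* y> gives (Ax)^T y = x^T (A^*) y, i.e. x^T A^T y = x^T (A^*) y. Since this holds for all x, y, we must have A^* = A^T. Therefore
A^* =
[[0, 3],
 [2, 2],
 [-1, 0]].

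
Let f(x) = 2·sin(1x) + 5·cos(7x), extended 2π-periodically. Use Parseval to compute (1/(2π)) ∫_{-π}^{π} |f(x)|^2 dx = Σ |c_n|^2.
Σ |c_n|^2 = 29/2

Expand |f|^2 and use orthogonality of {sin(nx), cos(mx)} on [-π, π]:
  ∫_{-π}^{π} sin(nx)^2 dx = π, ∫ cos(mx)^2 dx = π, and cross terms integrate to 0.
So ∫_{-π}^{π} f(x)^2 dx = 2^2 · π + 5^2 · π = (4 + 25)π.
Divide by 2π: (4 + 25)/2 = 29/2.
By Parseval, this equals Σ |c_n|^2.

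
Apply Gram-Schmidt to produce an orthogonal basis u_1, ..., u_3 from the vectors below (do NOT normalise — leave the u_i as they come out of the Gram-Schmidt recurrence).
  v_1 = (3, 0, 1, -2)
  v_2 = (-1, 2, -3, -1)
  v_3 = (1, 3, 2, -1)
Orthogonal basis:
  u_1 = (3, 0, 1, -2)
  u_2 = (-1/7, 2, -19/7, -11/7)
  u_3 = (-93/194, 263/97, 367/194, 22/97)

Apply the Gram-Schmidt recurrence
  u_1 = v_1
  u_i = v_i − Σ_{j<i} ((v_i · u_j) / (u_j · u_j)) · u_j.

Step by step this gives:
  u_1 = (3, 0, 1, -2)
  u_2 = (-1/7, 2, -19/7, -11/7)
  u_3 = (-93/194, 263/97, 367/194, 22/97)

Orthogonality check:
  u_2 · u_1 = 0 (should be 0)
  u_3 · u_1 = 0 (should be 0)
  u_3 · u_2 = 0 (should be 0)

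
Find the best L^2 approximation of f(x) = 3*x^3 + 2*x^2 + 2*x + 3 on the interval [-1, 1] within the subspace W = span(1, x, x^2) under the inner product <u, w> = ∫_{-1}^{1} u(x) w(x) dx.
g(x) = 2*x^2 + 19*x/5 + 3

The best approximation g ∈ W is the orthogonal projection of f onto W. Writing g = a_0 + a_1 x + a_2 x^2, the coefficients solve the normal equations G · a = b where
  G_{ij} = <φ_i, φ_j> and b_i = <f, φ_i>, with φ_0 = 1, φ_1 = x, φ_2 = x^2.
G =
  [2, 0, 2/3]
  [0, 2/3, 0]
  [2/3, 0, 2/5],
b = (22/3, 38/15, 14/5).
Solving gives a_0 = 3, a_1 = 19/5, a_2 = 2, so
  g(x) = 2*x^2 + 19*x/5 + 3.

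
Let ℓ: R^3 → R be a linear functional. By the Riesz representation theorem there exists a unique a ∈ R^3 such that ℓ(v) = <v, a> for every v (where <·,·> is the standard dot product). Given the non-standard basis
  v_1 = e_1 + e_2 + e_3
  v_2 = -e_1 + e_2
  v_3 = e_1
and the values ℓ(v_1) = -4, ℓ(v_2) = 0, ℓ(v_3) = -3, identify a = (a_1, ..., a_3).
a = (-3, -3, 2)

Write a = (a_1, ..., a_3) in the standard basis. For each basis vector v_i, ℓ(v_i) = <v_i, a> is a linear equation in the a_j's. Collect the n equations into a matrix system V a = ℓ, where row i of V is v_i (expressed in the standard basis). Since V is invertible (lower-triangular with 1s on the diagonal, up to permutation), solve by back-substitution:
  V =
[[1, 1, 1],
 [-1, 1, 0],
 [1, 0, 0]]
  V a = (-4, 0, -3)
Solving gives a = (-3, -3, 2).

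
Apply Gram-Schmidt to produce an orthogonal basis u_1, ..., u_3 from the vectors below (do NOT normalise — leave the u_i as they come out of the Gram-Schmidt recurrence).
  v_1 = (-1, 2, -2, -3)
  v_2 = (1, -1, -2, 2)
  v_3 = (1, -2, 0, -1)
Orthogonal basis:
  u_1 = (-1, 2, -2, -3)
  u_2 = (13/18, -4/9, -23/9, 7/6)
  u_3 = (132/155, -272/155, -14/155, -216/155)

Apply the Gram-Schmidt recurrence
  u_1 = v_1
  u_i = v_i − Σ_{j<i} ((v_i · u_j) / (u_j · u_j)) · u_j.

Step by step this gives:
  u_1 = (-1, 2, -2, -3)
  u_2 = (13/18, -4/9, -23/9, 7/6)
  u_3 = (132/155, -272/155, -14/155, -216/155)

Orthogonality check:
  u_2 · u_1 = 0 (should be 0)
  u_3 · u_1 = 0 (should be 0)
  u_3 · u_2 = 0 (should be 0)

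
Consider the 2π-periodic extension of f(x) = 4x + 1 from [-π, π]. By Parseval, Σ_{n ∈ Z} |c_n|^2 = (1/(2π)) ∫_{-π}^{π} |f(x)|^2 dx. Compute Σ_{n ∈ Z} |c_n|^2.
Σ |c_n|^2 = 16π^2/3 + 1

Expand and integrate term by term over [-π, π]:
  ∫ (4x)^2 dx = 16·(2π^3/3); ∫ 2·4·(1)·x dx = 0 (odd integrand); ∫ 1^2 dx = 1·2π.
So (1/(2π)) ∫_{-π}^{π} (4x + 1)^2 dx = 16π^2/3 + 1 = 16π^2/3 + 1.
Parseval ⇒ Σ |c_n|^2 = 16π^2/3 + 1.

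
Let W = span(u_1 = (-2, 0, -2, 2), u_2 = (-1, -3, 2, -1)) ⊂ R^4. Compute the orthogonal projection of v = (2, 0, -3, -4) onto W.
proj_W(v) = (71/41, 54/41, 17/41, -35/41)

Set up U = [u_1 | ... | u_2] ∈ R^(4×2). The projector onto W = col(U) is P = U (U^T U)^(-1) U^T.
Compute U^T U =
  [12, -4]
  [-4, 15],
and U^T v = (-6, -4).
Solve U^T U · c = U^T v for the coefficients: c = (-53/82, -18/41). The projection is proj_W(v) = U c.
Check: (v - proj_W(v)) · u_1 = 0  (should be 0).
Check: (v - proj_W(v)) · u_2 = 0  (should be 0).
Result: proj_W(v) = (71/41, 54/41, 17/41, -35/41).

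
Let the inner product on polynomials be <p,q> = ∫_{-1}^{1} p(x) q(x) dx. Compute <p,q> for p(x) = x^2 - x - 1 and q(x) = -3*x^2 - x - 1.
<p,q> = 14/5

Expand the product: p(x)·q(x) = -3*x^4 + 2*x^3 + 3*x^2 + 2*x + 1.
∫_{-1}^{1} of each monomial x^k gives [2/(k+1) if k even, 0 if k odd]. Integrating term-by-term (or equivalently evaluating the antiderivative F(x) = -3*x^5/5 + x^4/2 + x^3 + x^2 + x at the endpoints):
  F(1) − F(−1) = 29/10 − (1/10) = 14/5.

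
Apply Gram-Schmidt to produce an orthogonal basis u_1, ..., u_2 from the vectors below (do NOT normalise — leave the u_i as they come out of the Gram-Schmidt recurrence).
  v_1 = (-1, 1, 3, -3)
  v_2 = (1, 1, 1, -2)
Orthogonal basis:
  u_1 = (-1, 1, 3, -3)
  u_2 = (29/20, 11/20, -7/20, -13/20)

Apply the Gram-Schmidt recurrence
  u_1 = v_1
  u_i = v_i − Σ_{j<i} ((v_i · u_j) / (u_j · u_j)) · u_j.

Step by step this gives:
  u_1 = (-1, 1, 3, -3)
  u_2 = (29/20, 11/20, -7/20, -13/20)

Orthogonality check:
  u_2 · u_1 = 0 (should be 0)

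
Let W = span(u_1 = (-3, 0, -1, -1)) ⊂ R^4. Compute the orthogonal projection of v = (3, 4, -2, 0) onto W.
proj_W(v) = (21/11, 0, 7/11, 7/11)

Set up U = [u_1 | ... | u_1] ∈ R^(4×1). The projector onto W = col(U) is P = U (U^T U)^(-1) U^T.
Compute U^T U =
  [11],
and U^T v = (-7).
Solve U^T U · c = U^T v for the coefficients: c = (-7/11). The projection is proj_W(v) = U c.
Check: (v - proj_W(v)) · u_1 = 0  (should be 0).
Result: proj_W(v) = (21/11, 0, 7/11, 7/11).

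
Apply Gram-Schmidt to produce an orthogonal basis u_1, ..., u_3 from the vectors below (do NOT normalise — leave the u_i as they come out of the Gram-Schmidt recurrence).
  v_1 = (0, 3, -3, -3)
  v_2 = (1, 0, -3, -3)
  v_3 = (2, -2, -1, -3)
Orthogonal basis:
  u_1 = (0, 3, -3, -3)
  u_2 = (1, -2, -1, -1)
  u_3 = (4/7, 4/21, 23/21, -19/21)

Apply the Gram-Schmidt recurrence
  u_1 = v_1
  u_i = v_i − Σ_{j<i} ((v_i · u_j) / (u_j · u_j)) · u_j.

Step by step this gives:
  u_1 = (0, 3, -3, -3)
  u_2 = (1, -2, -1, -1)
  u_3 = (4/7, 4/21, 23/21, -19/21)

Orthogonality check:
  u_2 · u_1 = 0 (should be 0)
  u_3 · u_1 = 0 (should be 0)
  u_3 · u_2 = 0 (should be 0)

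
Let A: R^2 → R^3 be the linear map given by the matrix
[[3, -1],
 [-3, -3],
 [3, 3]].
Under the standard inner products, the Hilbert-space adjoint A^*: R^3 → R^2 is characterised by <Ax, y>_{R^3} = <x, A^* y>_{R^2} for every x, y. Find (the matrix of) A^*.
A^* = A^T =
[[3, -3, 3],
 [-1, -3, 3]]

For real matrices with standard dot products, the defining identity <Ax, y> = <x, A^* y> gives (Ax)^T y = x^T (A^*) y, i.e. x^T A^T y = x^T (A^*) y. Since this holds for all x, y, we must have A^* = A^T. Therefore
A^* =
[[3, -3, 3],
 [-1, -3, 3]].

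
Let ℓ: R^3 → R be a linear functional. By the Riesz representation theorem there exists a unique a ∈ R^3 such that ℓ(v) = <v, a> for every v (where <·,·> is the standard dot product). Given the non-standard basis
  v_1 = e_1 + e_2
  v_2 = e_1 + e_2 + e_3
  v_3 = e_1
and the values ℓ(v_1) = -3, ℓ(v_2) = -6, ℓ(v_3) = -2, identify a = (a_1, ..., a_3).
a = (-2, -1, -3)

Write a = (a_1, ..., a_3) in the standard basis. For each basis vector v_i, ℓ(v_i) = <v_i, a> is a linear equation in the a_j's. Collect the n equations into a matrix system V a = ℓ, where row i of V is v_i (expressed in the standard basis). Since V is invertible (lower-triangular with 1s on the diagonal, up to permutation), solve by back-substitution:
  V =
[[1, 1, 0],
 [1, 1, 1],
 [1, 0, 0]]
  V a = (-3, -6, -2)
Solving gives a = (-2, -1, -3).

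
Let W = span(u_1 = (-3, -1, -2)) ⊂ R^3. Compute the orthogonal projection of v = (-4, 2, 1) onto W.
proj_W(v) = (-12/7, -4/7, -8/7)

Set up U = [u_1 | ... | u_1] ∈ R^(3×1). The projector onto W = col(U) is P = U (U^T U)^(-1) U^T.
Compute U^T U =
  [14],
and U^T v = (8).
Solve U^T U · c = U^T v for the coefficients: c = (4/7). The projection is proj_W(v) = U c.
Check: (v - proj_W(v)) · u_1 = 0  (should be 0).
Result: proj_W(v) = (-12/7, -4/7, -8/7).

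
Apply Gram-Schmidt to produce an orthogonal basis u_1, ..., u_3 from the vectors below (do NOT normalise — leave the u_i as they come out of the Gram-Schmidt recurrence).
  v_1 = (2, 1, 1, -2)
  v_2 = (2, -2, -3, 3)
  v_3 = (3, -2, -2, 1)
Orthogonal basis:
  u_1 = (2, 1, 1, -2)
  u_2 = (17/5, -13/10, -23/10, 8/5)
  u_3 = (-13/211, -175/211, 15/211, -93/211)

Apply the Gram-Schmidt recurrence
  u_1 = v_1
  u_i = v_i − Σ_{j<i} ((v_i · u_j) / (u_j · u_j)) · u_j.

Step by step this gives:
  u_1 = (2, 1, 1, -2)
  u_2 = (17/5, -13/10, -23/10, 8/5)
  u_3 = (-13/211, -175/211, 15/211, -93/211)

Orthogonality check:
  u_2 · u_1 = 0 (should be 0)
  u_3 · u_1 = 0 (should be 0)
  u_3 · u_2 = 0 (should be 0)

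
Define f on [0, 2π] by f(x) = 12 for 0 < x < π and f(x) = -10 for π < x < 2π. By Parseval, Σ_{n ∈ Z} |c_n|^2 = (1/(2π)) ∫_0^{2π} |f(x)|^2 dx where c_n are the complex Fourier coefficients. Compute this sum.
Σ |c_n|^2 = 122

Parseval equates the L^2 energy of f (normalised by 1/(2π)) with the ℓ^2 sum of its Fourier coefficients: (1/(2π)) ∫_0^{2π} |f|^2 = Σ |c_n|^2.
Compute the left side: (1/(2π)) [∫_0^π 12^2 dx + ∫_π^{2π} (-10)^2 dx] = (1/(2π)) · (144π + 100π) = (144 + 100)/2 = 122.
So Σ_{n ∈ Z} |c_n|^2 = 122.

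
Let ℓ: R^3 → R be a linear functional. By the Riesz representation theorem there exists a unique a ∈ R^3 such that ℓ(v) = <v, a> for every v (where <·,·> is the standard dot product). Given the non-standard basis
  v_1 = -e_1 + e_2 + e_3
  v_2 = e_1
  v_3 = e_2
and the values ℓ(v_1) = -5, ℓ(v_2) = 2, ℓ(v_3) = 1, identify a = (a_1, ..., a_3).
a = (2, 1, -4)

Write a = (a_1, ..., a_3) in the standard basis. For each basis vector v_i, ℓ(v_i) = <v_i, a> is a linear equation in the a_j's. Collect the n equations into a matrix system V a = ℓ, where row i of V is v_i (expressed in the standard basis). Since V is invertible (lower-triangular with 1s on the diagonal, up to permutation), solve by back-substitution:
  V =
[[-1, 1, 1],
 [1, 0, 0],
 [0, 1, 0]]
  V a = (-5, 2, 1)
Solving gives a = (2, 1, -4).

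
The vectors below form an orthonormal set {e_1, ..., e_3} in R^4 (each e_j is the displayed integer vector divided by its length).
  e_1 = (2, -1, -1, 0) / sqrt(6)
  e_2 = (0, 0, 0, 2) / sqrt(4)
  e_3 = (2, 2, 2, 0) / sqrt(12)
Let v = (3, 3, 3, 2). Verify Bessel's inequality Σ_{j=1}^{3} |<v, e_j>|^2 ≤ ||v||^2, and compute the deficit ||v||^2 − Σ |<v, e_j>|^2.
Σ |<v, e_j>|^2 = 31; ||v||^2 = 31; deficit = 0

Write each e_j = u_j / sqrt(<u_j, u_j>) where u_j is the displayed integer vector. Then <v, e_j> = <v, u_j> / sqrt(<u_j, u_j>), so |<v, e_j>|^2 = <v, u_j>^2 / <u_j, u_j>.
Coefficients: <v, e_1> = 0/sqrt(6), <v, e_2> = 4/sqrt(4), <v, e_3> = 18/sqrt(12).
Square and sum: Σ |<v, e_j>|^2 = 31.
Compute ||v||^2 = v·v = 31.
Deficit = 31 − 31 = 0 ≥ 0, confirming Bessel's inequality. (The deficit equals ||v − Σ <v,e_j> e_j||^2, the squared distance from v to span{e_j}.)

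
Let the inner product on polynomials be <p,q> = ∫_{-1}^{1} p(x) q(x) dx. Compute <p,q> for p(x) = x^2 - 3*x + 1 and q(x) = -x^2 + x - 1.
<p,q> = -86/15

Expand the product: p(x)·q(x) = -x^4 + 4*x^3 - 5*x^2 + 4*x - 1.
∫_{-1}^{1} of each monomial x^k gives [2/(k+1) if k even, 0 if k odd]. Integrating term-by-term (or equivalently evaluating the antiderivative F(x) = -x^5/5 + x^4 - 5*x^3/3 + 2*x^2 - x at the endpoints):
  F(1) − F(−1) = 2/15 − (88/15) = -86/15.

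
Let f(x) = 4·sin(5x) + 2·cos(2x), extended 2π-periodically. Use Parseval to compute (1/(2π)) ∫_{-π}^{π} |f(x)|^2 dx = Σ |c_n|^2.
Σ |c_n|^2 = 10

Expand |f|^2 and use orthogonality of {sin(nx), cos(mx)} on [-π, π]:
  ∫_{-π}^{π} sin(nx)^2 dx = π, ∫ cos(mx)^2 dx = π, and cross terms integrate to 0.
So ∫_{-π}^{π} f(x)^2 dx = 4^2 · π + 2^2 · π = (16 + 4)π.
Divide by 2π: (16 + 4)/2 = 10.
By Parseval, this equals Σ |c_n|^2.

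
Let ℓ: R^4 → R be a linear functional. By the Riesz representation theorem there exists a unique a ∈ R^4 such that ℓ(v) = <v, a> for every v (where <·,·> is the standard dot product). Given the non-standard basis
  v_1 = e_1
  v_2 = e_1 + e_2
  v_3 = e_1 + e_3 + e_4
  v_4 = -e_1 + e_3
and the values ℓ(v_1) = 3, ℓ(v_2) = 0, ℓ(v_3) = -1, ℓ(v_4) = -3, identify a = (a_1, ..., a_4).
a = (3, -3, 0, -4)

Write a = (a_1, ..., a_4) in the standard basis. For each basis vector v_i, ℓ(v_i) = <v_i, a> is a linear equation in the a_j's. Collect the n equations into a matrix system V a = ℓ, where row i of V is v_i (expressed in the standard basis). Since V is invertible (lower-triangular with 1s on the diagonal, up to permutation), solve by back-substitution:
  V =
[[1, 0, 0, 0],
 [1, 1, 0, 0],
 [1, 0, 1, 1],
 [-1, 0, 1, 0]]
  V a = (3, 0, -1, -3)
Solving gives a = (3, -3, 0, -4).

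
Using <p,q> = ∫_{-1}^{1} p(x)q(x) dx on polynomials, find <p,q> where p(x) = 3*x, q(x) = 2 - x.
<p,q> = -2

Expand the product: p(x)·q(x) = -3*x^2 + 6*x.
∫_{-1}^{1} of each monomial x^k gives [2/(k+1) if k even, 0 if k odd]. Integrating term-by-term (or equivalently evaluating the antiderivative F(x) = -x^3 + 3*x^2 at the endpoints):
  F(1) − F(−1) = 2 − (4) = -2.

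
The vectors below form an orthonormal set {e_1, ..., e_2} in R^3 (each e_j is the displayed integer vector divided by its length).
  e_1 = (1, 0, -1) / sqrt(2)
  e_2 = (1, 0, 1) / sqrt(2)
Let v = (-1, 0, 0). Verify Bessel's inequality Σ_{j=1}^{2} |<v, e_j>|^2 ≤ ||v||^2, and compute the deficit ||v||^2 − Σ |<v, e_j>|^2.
Σ |<v, e_j>|^2 = 1; ||v||^2 = 1; deficit = 0

Write each e_j = u_j / sqrt(<u_j, u_j>) where u_j is the displayed integer vector. Then <v, e_j> = <v, u_j> / sqrt(<u_j, u_j>), so |<v, e_j>|^2 = <v, u_j>^2 / <u_j, u_j>.
Coefficients: <v, e_1> = -1/sqrt(2), <v, e_2> = -1/sqrt(2).
Square and sum: Σ |<v, e_j>|^2 = 1.
Compute ||v||^2 = v·v = 1.
Deficit = 1 − 1 = 0 ≥ 0, confirming Bessel's inequality. (The deficit equals ||v − Σ <v,e_j> e_j||^2, the squared distance from v to span{e_j}.)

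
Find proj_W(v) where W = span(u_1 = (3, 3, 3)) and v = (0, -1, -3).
proj_W(v) = (-4/3, -4/3, -4/3)

Set up U = [u_1 | ... | u_1] ∈ R^(3×1). The projector onto W = col(U) is P = U (U^T U)^(-1) U^T.
Compute U^T U =
  [27],
and U^T v = (-12).
Solve U^T U · c = U^T v for the coefficients: c = (-4/9). The projection is proj_W(v) = U c.
Check: (v - proj_W(v)) · u_1 = 0  (should be 0).
Result: proj_W(v) = (-4/3, -4/3, -4/3).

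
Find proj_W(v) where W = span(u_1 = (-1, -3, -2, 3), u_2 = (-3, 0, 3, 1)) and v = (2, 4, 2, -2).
proj_W(v) = (594/437, 72/23, 774/437, -1414/437)

Set up U = [u_1 | ... | u_2] ∈ R^(4×2). The projector onto W = col(U) is P = U (U^T U)^(-1) U^T.
Compute U^T U =
  [23, 0]
  [0, 19],
and U^T v = (-24, -2).
Solve U^T U · c = U^T v for the coefficients: c = (-24/23, -2/19). The projection is proj_W(v) = U c.
Check: (v - proj_W(v)) · u_1 = 0  (should be 0).
Check: (v - proj_W(v)) · u_2 = 0  (should be 0).
Result: proj_W(v) = (594/437, 72/23, 774/437, -1414/437).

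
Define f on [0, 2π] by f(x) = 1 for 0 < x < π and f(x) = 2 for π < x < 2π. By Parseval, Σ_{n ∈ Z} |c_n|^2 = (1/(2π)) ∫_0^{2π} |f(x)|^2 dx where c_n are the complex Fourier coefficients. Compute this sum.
Σ |c_n|^2 = 5/2

Parseval equates the L^2 energy of f (normalised by 1/(2π)) with the ℓ^2 sum of its Fourier coefficients: (1/(2π)) ∫_0^{2π} |f|^2 = Σ |c_n|^2.
Compute the left side: (1/(2π)) [∫_0^π 1^2 dx + ∫_π^{2π} 2^2 dx] = (1/(2π)) · (1π + 4π) = (1 + 4)/2 = 5/2.
So Σ_{n ∈ Z} |c_n|^2 = 5/2.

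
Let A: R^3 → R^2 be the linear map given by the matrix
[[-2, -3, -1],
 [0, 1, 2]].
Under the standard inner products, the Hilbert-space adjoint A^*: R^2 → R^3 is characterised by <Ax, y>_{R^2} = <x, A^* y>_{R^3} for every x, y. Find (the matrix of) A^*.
A^* = A^T =
[[-2, 0],
 [-3, 1],
 [-1, 2]]

For real matrices with standard dot products, the defining identity <Ax, y> = <x, A^* y> gives (Ax)^T y = x^T (A^*) y, i.e. x^T A^T y = x^T (A^*) y. Since this holds for all x, y, we must have A^* = A^T. Therefore
A^* =
[[-2, 0],
 [-3, 1],
 [-1, 2]].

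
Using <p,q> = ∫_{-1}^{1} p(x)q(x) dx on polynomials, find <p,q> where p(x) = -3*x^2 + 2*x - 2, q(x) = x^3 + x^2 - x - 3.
<p,q> = 224/15

Expand the product: p(x)·q(x) = -3*x^5 - x^4 + 3*x^3 + 5*x^2 - 4*x + 6.
∫_{-1}^{1} of each monomial x^k gives [2/(k+1) if k even, 0 if k odd]. Integrating term-by-term (or equivalently evaluating the antiderivative F(x) = -x^6/2 - x^5/5 + 3*x^4/4 + 5*x^3/3 - 2*x^2 + 6*x at the endpoints):
  F(1) − F(−1) = 343/60 − (-553/60) = 224/15.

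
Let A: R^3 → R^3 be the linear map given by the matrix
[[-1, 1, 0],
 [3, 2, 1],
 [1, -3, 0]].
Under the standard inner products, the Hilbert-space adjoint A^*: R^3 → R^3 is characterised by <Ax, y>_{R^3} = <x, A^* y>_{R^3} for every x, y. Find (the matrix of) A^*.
A^* = A^T =
[[-1, 3, 1],
 [1, 2, -3],
 [0, 1, 0]]

For real matrices with standard dot products, the defining identity <Ax, y> = <x, A^* y> gives (Ax)^T y = x^T (A^*) y, i.e. x^T A^T y = x^T (A^*) y. Since this holds for all x, y, we must have A^* = A^T. Therefore
A^* =
[[-1, 3, 1],
 [1, 2, -3],
 [0, 1, 0]].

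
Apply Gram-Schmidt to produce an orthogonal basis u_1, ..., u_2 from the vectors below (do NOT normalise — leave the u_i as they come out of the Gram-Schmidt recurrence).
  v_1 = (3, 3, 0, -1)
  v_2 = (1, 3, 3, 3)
Orthogonal basis:
  u_1 = (3, 3, 0, -1)
  u_2 = (-8/19, 30/19, 3, 66/19)

Apply the Gram-Schmidt recurrence
  u_1 = v_1
  u_i = v_i − Σ_{j<i} ((v_i · u_j) / (u_j · u_j)) · u_j.

Step by step this gives:
  u_1 = (3, 3, 0, -1)
  u_2 = (-8/19, 30/19, 3, 66/19)

Orthogonality check:
  u_2 · u_1 = 0 (should be 0)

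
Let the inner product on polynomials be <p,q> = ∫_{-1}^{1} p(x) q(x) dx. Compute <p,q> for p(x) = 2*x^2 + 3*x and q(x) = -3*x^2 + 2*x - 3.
<p,q> = -12/5

Expand the product: p(x)·q(x) = -6*x^4 - 5*x^3 - 9*x.
∫_{-1}^{1} of each monomial x^k gives [2/(k+1) if k even, 0 if k odd]. Integrating term-by-term (or equivalently evaluating the antiderivative F(x) = -6*x^5/5 - 5*x^4/4 - 9*x^2/2 at the endpoints):
  F(1) − F(−1) = -139/20 − (-91/20) = -12/5.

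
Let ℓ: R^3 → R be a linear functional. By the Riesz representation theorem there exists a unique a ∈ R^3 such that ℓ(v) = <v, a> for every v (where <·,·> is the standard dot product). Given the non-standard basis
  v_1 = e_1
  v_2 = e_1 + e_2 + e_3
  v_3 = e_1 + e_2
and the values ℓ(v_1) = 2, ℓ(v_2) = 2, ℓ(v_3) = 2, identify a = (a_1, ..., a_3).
a = (2, 0, 0)

Write a = (a_1, ..., a_3) in the standard basis. For each basis vector v_i, ℓ(v_i) = <v_i, a> is a linear equation in the a_j's. Collect the n equations into a matrix system V a = ℓ, where row i of V is v_i (expressed in the standard basis). Since V is invertible (lower-triangular with 1s on the diagonal, up to permutation), solve by back-substitution:
  V =
[[1, 0, 0],
 [1, 1, 1],
 [1, 1, 0]]
  V a = (2, 2, 2)
Solving gives a = (2, 0, 0).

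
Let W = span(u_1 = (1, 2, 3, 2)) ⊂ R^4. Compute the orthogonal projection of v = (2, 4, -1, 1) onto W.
proj_W(v) = (1/2, 1, 3/2, 1)

Set up U = [u_1 | ... | u_1] ∈ R^(4×1). The projector onto W = col(U) is P = U (U^T U)^(-1) U^T.
Compute U^T U =
  [18],
and U^T v = (9).
Solve U^T U · c = U^T v for the coefficients: c = (1/2). The projection is proj_W(v) = U c.
Check: (v - proj_W(v)) · u_1 = 0  (should be 0).
Result: proj_W(v) = (1/2, 1, 3/2, 1).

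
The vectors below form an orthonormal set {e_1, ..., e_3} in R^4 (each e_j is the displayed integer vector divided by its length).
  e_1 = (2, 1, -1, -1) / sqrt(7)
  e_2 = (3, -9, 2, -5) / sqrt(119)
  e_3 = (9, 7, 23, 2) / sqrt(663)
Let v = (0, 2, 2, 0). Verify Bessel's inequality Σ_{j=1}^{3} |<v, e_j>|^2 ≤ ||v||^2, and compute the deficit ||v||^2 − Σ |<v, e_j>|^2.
Σ |<v, e_j>|^2 = 92/13; ||v||^2 = 8; deficit = 12/13

Write each e_j = u_j / sqrt(<u_j, u_j>) where u_j is the displayed integer vector. Then <v, e_j> = <v, u_j> / sqrt(<u_j, u_j>), so |<v, e_j>|^2 = <v, u_j>^2 / <u_j, u_j>.
Coefficients: <v, e_1> = 0/sqrt(7), <v, e_2> = -14/sqrt(119), <v, e_3> = 60/sqrt(663).
Square and sum: Σ |<v, e_j>|^2 = 92/13.
Compute ||v||^2 = v·v = 8.
Deficit = 8 − 92/13 = 12/13 ≥ 0, confirming Bessel's inequality. (The deficit equals ||v − Σ <v,e_j> e_j||^2, the squared distance from v to span{e_j}.)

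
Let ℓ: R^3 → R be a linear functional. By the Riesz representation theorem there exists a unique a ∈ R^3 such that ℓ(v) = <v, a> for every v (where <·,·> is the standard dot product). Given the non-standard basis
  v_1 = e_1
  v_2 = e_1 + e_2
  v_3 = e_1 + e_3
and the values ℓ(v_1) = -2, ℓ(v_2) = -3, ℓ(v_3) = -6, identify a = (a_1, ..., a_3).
a = (-2, -1, -4)

Write a = (a_1, ..., a_3) in the standard basis. For each basis vector v_i, ℓ(v_i) = <v_i, a> is a linear equation in the a_j's. Collect the n equations into a matrix system V a = ℓ, where row i of V is v_i (expressed in the standard basis). Since V is invertible (lower-triangular with 1s on the diagonal, up to permutation), solve by back-substitution:
  V =
[[1, 0, 0],
 [1, 1, 0],
 [1, 0, 1]]
  V a = (-2, -3, -6)
Solving gives a = (-2, -1, -4).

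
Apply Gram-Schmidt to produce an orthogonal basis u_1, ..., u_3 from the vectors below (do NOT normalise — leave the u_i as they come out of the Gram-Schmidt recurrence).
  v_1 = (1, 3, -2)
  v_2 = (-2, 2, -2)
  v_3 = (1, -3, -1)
Orthogonal basis:
  u_1 = (1, 3, -2)
  u_2 = (-18/7, 2/7, -6/7)
  u_3 = (7/13, -21/13, -28/13)

Apply the Gram-Schmidt recurrence
  u_1 = v_1
  u_i = v_i − Σ_{j<i} ((v_i · u_j) / (u_j · u_j)) · u_j.

Step by step this gives:
  u_1 = (1, 3, -2)
  u_2 = (-18/7, 2/7, -6/7)
  u_3 = (7/13, -21/13, -28/13)

Orthogonality check:
  u_2 · u_1 = 0 (should be 0)
  u_3 · u_1 = 0 (should be 0)
  u_3 · u_2 = 0 (should be 0)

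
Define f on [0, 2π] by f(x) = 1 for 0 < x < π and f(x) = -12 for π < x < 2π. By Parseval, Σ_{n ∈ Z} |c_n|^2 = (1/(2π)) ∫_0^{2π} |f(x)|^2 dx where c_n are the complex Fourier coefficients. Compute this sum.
Σ |c_n|^2 = 145/2

Parseval equates the L^2 energy of f (normalised by 1/(2π)) with the ℓ^2 sum of its Fourier coefficients: (1/(2π)) ∫_0^{2π} |f|^2 = Σ |c_n|^2.
Compute the left side: (1/(2π)) [∫_0^π 1^2 dx + ∫_π^{2π} (-12)^2 dx] = (1/(2π)) · (1π + 144π) = (1 + 144)/2 = 145/2.
So Σ_{n ∈ Z} |c_n|^2 = 145/2.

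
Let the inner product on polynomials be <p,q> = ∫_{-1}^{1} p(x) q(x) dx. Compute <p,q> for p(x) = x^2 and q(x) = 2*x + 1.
<p,q> = 2/3

Expand the product: p(x)·q(x) = 2*x^3 + x^2.
∫_{-1}^{1} of each monomial x^k gives [2/(k+1) if k even, 0 if k odd]. Integrating term-by-term (or equivalently evaluating the antiderivative F(x) = x^4/2 + x^3/3 at the endpoints):
  F(1) − F(−1) = 5/6 − (1/6) = 2/3.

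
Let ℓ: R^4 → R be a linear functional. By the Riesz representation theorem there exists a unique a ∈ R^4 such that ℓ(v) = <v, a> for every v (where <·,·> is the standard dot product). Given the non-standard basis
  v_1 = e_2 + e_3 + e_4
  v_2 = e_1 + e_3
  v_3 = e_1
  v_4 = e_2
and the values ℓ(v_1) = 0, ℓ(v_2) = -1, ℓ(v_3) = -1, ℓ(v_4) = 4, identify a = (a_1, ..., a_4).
a = (-1, 4, 0, -4)

Write a = (a_1, ..., a_4) in the standard basis. For each basis vector v_i, ℓ(v_i) = <v_i, a> is a linear equation in the a_j's. Collect the n equations into a matrix system V a = ℓ, where row i of V is v_i (expressed in the standard basis). Since V is invertible (lower-triangular with 1s on the diagonal, up to permutation), solve by back-substitution:
  V =
[[0, 1, 1, 1],
 [1, 0, 1, 0],
 [1, 0, 0, 0],
 [0, 1, 0, 0]]
  V a = (0, -1, -1, 4)
Solving gives a = (-1, 4, 0, -4).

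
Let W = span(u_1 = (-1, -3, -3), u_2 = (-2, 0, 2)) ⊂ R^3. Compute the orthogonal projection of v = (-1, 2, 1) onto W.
proj_W(v) = (-5/17, 18/17, 29/17)

Set up U = [u_1 | ... | u_2] ∈ R^(3×2). The projector onto W = col(U) is P = U (U^T U)^(-1) U^T.
Compute U^T U =
  [19, -4]
  [-4, 8],
and U^T v = (-8, 4).
Solve U^T U · c = U^T v for the coefficients: c = (-6/17, 11/34). The projection is proj_W(v) = U c.
Check: (v - proj_W(v)) · u_1 = 0  (should be 0).
Check: (v - proj_W(v)) · u_2 = 0  (should be 0).
Result: proj_W(v) = (-5/17, 18/17, 29/17).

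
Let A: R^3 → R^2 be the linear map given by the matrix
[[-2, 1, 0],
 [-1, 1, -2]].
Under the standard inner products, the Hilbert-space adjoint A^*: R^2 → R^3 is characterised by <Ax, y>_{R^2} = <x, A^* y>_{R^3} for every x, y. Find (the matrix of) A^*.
A^* = A^T =
[[-2, -1],
 [1, 1],
 [0, -2]]

For real matrices with standard dot products, the defining identity <Ax, y> = <x, A^* y> gives (Ax)^T y = x^T (A^*) y, i.e. x^T A^T y = x^T (A^*) y. Since this holds for all x, y, we must have A^* = A^T. Therefore
A^* =
[[-2, -1],
 [1, 1],
 [0, -2]].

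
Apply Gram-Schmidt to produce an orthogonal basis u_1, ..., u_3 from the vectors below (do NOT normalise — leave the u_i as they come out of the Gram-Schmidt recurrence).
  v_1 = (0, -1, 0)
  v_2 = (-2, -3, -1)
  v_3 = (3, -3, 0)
Orthogonal basis:
  u_1 = (0, -1, 0)
  u_2 = (-2, 0, -1)
  u_3 = (3/5, 0, -6/5)

Apply the Gram-Schmidt recurrence
  u_1 = v_1
  u_i = v_i − Σ_{j<i} ((v_i · u_j) / (u_j · u_j)) · u_j.

Step by step this gives:
  u_1 = (0, -1, 0)
  u_2 = (-2, 0, -1)
  u_3 = (3/5, 0, -6/5)

Orthogonality check:
  u_2 · u_1 = 0 (should be 0)
  u_3 · u_1 = 0 (should be 0)
  u_3 · u_2 = 0 (should be 0)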